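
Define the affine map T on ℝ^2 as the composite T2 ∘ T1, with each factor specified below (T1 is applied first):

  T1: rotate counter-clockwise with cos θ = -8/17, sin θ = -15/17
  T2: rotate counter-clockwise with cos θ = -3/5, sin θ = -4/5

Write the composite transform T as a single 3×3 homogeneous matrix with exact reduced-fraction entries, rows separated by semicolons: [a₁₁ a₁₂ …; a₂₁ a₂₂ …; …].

T = [-36/85 -77/85 0; 77/85 -36/85 0; 0 0 1]

T1 = [-8/17 15/17 0; -15/17 -8/17 0; 0 0 1]
T2·T1 = [-36/85 -77/85 0; 77/85 -36/85 0; 0 0 1]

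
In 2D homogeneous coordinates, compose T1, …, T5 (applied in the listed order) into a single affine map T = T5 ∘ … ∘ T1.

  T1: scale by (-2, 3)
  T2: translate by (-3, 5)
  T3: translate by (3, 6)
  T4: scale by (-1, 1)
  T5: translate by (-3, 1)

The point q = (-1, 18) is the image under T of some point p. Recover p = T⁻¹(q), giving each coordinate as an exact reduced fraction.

p = (1, 2)

T1 = [-2 0 0; 0 3 0; 0 0 1]
T2·T1 = [-2 0 -3; 0 3 5; 0 0 1]
T3·…·T1 = [-2 0 0; 0 3 11; 0 0 1]
T4·…·T1 = [2 0 0; 0 3 11; 0 0 1]
T5·…·T1 = [2 0 -3; 0 3 12; 0 0 1]
det M = 6; M⁻¹ = [1/2 0 3/2; 0 1/3 -4; 0 0 1]
M⁻¹ · (-1, 18)ᵀ = (1, 2)ᵀ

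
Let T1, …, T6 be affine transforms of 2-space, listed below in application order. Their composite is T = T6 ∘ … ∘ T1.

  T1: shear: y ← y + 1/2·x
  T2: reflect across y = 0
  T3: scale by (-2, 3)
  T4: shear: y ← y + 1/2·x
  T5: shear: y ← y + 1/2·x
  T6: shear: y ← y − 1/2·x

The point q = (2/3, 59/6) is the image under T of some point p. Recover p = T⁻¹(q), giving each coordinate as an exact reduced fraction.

p = (-1/3, -3)

T1 = [1 0 0; 1/2 1 0; 0 0 1]
T2·T1 = [1 0 0; -1/2 -1 0; 0 0 1]
T3·…·T1 = [-2 0 0; -3/2 -3 0; 0 0 1]
T4·…·T1 = [-2 0 0; -5/2 -3 0; 0 0 1]
T5·…·T1 = [-2 0 0; -7/2 -3 0; 0 0 1]
T6·…·T1 = [-2 0 0; -5/2 -3 0; 0 0 1]
det M = 6; M⁻¹ = [-1/2 0 0; 5/12 -1/3 0; 0 0 1]
M⁻¹ · (2/3, 59/6)ᵀ = (-1/3, -3)ᵀ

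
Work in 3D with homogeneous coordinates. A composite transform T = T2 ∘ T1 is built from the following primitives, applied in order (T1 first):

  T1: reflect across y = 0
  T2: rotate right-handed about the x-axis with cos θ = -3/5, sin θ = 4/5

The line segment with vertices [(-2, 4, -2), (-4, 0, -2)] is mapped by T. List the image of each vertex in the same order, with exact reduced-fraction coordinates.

image vertices: (-2, 4, -2), (-4, 8/5, 6/5)

T1 reflect across y = 0: (-2, 4, -2) → (-2, -4, -2); (-4, 0, -2) → (-4, 0, -2)
T2 rotate right-handed about the x-axis with cos θ = -3/5, sin θ = 4/5: (-2, -4, -2) → (-2, 4, -2); (-4, 0, -2) → (-4, 8/5, 6/5)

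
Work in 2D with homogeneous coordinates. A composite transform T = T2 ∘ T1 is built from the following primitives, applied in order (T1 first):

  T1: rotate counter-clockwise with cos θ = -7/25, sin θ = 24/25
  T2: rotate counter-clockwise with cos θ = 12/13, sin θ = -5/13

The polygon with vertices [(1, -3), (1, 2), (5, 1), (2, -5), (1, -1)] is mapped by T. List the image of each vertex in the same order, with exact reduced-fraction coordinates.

image vertices: (201/65, 43/65), (-122/65, 79/65), (-11/25, 127/25), (1687/325, 466/325), (359/325, 287/325)

T1 rotate counter-clockwise with cos θ = -7/25, sin θ = 24/25: (1, -3) → (13/5, 9/5); (1, 2) → (-11/5, 2/5); (5, 1) → (-59/25, 113/25); (2, -5) → (106/25, 83/25); (1, -1) → (17/25, 31/25)
T2 rotate counter-clockwise with cos θ = 12/13, sin θ = -5/13: (13/5, 9/5) → (201/65, 43/65); (-11/5, 2/5) → (-122/65, 79/65); (-59/25, 113/25) → (-11/25, 127/25); (106/25, 83/25) → (1687/325, 466/325); (17/25, 31/25) → (359/325, 287/325)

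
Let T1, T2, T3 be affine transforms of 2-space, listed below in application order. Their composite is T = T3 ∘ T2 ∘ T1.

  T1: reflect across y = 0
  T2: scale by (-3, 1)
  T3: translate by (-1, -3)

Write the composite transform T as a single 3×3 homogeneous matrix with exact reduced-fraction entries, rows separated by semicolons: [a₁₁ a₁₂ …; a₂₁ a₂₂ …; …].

T1 = [1 0 0; 0 -1 0; 0 0 1]
T2·T1 = [-3 0 0; 0 -1 0; 0 0 1]
T3·…·T1 = [-3 0 -1; 0 -1 -3; 0 0 1]

T = [-3 0 -1; 0 -1 -3; 0 0 1]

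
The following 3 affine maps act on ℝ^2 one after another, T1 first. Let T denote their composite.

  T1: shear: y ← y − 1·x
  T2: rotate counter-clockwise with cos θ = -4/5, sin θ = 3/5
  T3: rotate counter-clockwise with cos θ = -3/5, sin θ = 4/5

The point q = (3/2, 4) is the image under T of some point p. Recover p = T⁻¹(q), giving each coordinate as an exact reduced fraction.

p = (-4, -5/2)

T1 = [1 0 0; -1 1 0; 0 0 1]
T2·T1 = [-1/5 -3/5 0; 7/5 -4/5 0; 0 0 1]
T3·…·T1 = [-1 1 0; -1 0 0; 0 0 1]
det M = 1; M⁻¹ = [0 -1 0; 1 -1 0; 0 0 1]
M⁻¹ · (3/2, 4)ᵀ = (-4, -5/2)ᵀ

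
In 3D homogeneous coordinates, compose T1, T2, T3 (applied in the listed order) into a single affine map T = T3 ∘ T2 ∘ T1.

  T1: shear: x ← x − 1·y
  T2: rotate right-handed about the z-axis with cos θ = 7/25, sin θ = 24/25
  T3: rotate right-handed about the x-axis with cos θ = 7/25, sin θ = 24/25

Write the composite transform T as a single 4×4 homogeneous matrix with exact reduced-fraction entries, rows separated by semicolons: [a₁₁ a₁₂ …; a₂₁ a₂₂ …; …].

T1 = [1 -1 0 0; 0 1 0 0; 0 0 1 0; 0 0 0 1]
T2·T1 = [7/25 -31/25 0 0; 24/25 -17/25 0 0; 0 0 1 0; 0 0 0 1]
T3·…·T1 = [7/25 -31/25 0 0; 168/625 -119/625 -24/25 0; 576/625 -408/625 7/25 0; 0 0 0 1]

T = [7/25 -31/25 0 0; 168/625 -119/625 -24/25 0; 576/625 -408/625 7/25 0; 0 0 0 1]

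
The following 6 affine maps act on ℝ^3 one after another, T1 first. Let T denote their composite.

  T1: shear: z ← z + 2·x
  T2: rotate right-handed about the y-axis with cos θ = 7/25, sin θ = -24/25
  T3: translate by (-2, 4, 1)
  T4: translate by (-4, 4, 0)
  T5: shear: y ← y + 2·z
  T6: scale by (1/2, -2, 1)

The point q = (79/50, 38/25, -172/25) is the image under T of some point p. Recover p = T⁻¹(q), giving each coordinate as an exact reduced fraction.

p = (-5, 5, -1)

T1 = [1 0 0 0; 0 1 0 0; 2 0 1 0; 0 0 0 1]
T2·T1 = [-41/25 0 -24/25 0; 0 1 0 0; 38/25 0 7/25 0; 0 0 0 1]
T3·…·T1 = [-41/25 0 -24/25 -2; 0 1 0 4; 38/25 0 7/25 1; 0 0 0 1]
T4·…·T1 = [-41/25 0 -24/25 -6; 0 1 0 8; 38/25 0 7/25 1; 0 0 0 1]
T5·…·T1 = [-41/25 0 -24/25 -6; 76/25 1 14/25 10; 38/25 0 7/25 1; 0 0 0 1]
T6·…·T1 = [-41/50 0 -12/25 -3; -152/25 -2 -28/25 -20; 38/25 0 7/25 1; 0 0 0 1]
det M = -1; M⁻¹ = [14/25 0 24/25 18/25; 0 -1/2 -2 -8; -76/25 0 -41/25 -187/25; 0 0 0 1]
M⁻¹ · (79/50, 38/25, -172/25)ᵀ = (-5, 5, -1)ᵀ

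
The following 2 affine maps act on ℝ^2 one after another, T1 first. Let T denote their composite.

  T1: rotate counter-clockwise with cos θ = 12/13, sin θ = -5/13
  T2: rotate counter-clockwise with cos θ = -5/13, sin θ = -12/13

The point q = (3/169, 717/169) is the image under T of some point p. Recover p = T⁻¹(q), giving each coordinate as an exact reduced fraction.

T1 = [12/13 5/13 0; -5/13 12/13 0; 0 0 1]
T2·T1 = [-120/169 119/169 0; -119/169 -120/169 0; 0 0 1]
det M = 1; M⁻¹ = [-120/169 -119/169 0; 119/169 -120/169 0; 0 0 1]
M⁻¹ · (3/169, 717/169)ᵀ = (-3, -3)ᵀ

p = (-3, -3)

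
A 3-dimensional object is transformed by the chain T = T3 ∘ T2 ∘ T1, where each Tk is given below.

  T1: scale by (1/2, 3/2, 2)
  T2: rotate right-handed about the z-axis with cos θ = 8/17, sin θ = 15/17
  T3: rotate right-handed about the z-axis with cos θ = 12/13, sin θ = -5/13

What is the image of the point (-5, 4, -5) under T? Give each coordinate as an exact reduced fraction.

T(p) = (-195/34, 52/17, -10)

T1 scale by (1/2, 3/2, 2): (-5, 4, -5) → (-5/2, 6, -10)
T2 rotate right-handed about the z-axis with cos θ = 8/17, sin θ = 15/17: (-5/2, 6, -10) → (-110/17, 21/34, -10)
T3 rotate right-handed about the z-axis with cos θ = 12/13, sin θ = -5/13: (-110/17, 21/34, -10) → (-195/34, 52/17, -10)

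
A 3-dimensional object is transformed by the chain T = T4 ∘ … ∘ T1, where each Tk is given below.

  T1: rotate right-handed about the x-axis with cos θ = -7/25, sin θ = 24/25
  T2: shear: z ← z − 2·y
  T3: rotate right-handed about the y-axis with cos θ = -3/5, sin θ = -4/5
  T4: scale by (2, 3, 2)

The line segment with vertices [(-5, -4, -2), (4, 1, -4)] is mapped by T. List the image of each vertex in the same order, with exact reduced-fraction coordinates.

T1 rotate right-handed about the x-axis with cos θ = -7/25, sin θ = 24/25: (-5, -4, -2) → (-5, 76/25, -82/25); (4, 1, -4) → (4, 89/25, 52/25)
T2 shear: z ← z − 2·y: (-5, 76/25, -82/25) → (-5, 76/25, -234/25); (4, 89/25, 52/25) → (4, 89/25, -126/25)
T3 rotate right-handed about the y-axis with cos θ = -3/5, sin θ = -4/5: (-5, 76/25, -234/25) → (1311/125, 76/25, 202/125); (4, 89/25, -126/25) → (204/125, 89/25, 778/125)
T4 scale by (2, 3, 2): (1311/125, 76/25, 202/125) → (2622/125, 228/25, 404/125); (204/125, 89/25, 778/125) → (408/125, 267/25, 1556/125)

image vertices: (2622/125, 228/25, 404/125), (408/125, 267/25, 1556/125)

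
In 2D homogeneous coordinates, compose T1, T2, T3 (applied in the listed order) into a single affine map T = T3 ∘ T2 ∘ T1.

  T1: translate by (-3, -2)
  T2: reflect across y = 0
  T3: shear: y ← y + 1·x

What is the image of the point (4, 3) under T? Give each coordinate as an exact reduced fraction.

T1 translate by (-3, -2): (4, 3) → (1, 1)
T2 reflect across y = 0: (1, 1) → (1, -1)
T3 shear: y ← y + 1·x: (1, -1) → (1, 0)

T(p) = (1, 0)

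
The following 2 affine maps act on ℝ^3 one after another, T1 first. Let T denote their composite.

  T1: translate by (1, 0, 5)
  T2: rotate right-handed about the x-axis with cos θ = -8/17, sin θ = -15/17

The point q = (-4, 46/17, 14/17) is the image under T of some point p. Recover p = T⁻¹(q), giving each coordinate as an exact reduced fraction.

T1 = [1 0 0 1; 0 1 0 0; 0 0 1 5; 0 0 0 1]
T2·T1 = [1 0 0 1; 0 -8/17 15/17 75/17; 0 -15/17 -8/17 -40/17; 0 0 0 1]
det M = 1; M⁻¹ = [1 0 0 -1; 0 -8/17 -15/17 0; 0 15/17 -8/17 -5; 0 0 0 1]
M⁻¹ · (-4, 46/17, 14/17)ᵀ = (-5, -2, -3)ᵀ

p = (-5, -2, -3)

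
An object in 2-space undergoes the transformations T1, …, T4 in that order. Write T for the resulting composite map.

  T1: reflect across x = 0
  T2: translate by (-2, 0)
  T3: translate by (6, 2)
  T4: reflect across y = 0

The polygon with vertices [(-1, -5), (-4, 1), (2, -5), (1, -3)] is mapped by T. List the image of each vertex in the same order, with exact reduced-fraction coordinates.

T1 reflect across x = 0: (-1, -5) → (1, -5); (-4, 1) → (4, 1); (2, -5) → (-2, -5); (1, -3) → (-1, -3)
T2 translate by (-2, 0): (1, -5) → (-1, -5); (4, 1) → (2, 1); (-2, -5) → (-4, -5); (-1, -3) → (-3, -3)
T3 translate by (6, 2): (-1, -5) → (5, -3); (2, 1) → (8, 3); (-4, -5) → (2, -3); (-3, -3) → (3, -1)
T4 reflect across y = 0: (5, -3) → (5, 3); (8, 3) → (8, -3); (2, -3) → (2, 3); (3, -1) → (3, 1)

image vertices: (5, 3), (8, -3), (2, 3), (3, 1)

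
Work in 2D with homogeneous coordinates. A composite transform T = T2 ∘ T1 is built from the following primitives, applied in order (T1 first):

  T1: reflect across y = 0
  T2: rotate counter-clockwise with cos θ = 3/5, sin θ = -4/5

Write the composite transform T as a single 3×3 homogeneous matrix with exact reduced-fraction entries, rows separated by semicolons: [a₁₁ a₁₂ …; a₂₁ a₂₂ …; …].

T1 = [1 0 0; 0 -1 0; 0 0 1]
T2·T1 = [3/5 -4/5 0; -4/5 -3/5 0; 0 0 1]

T = [3/5 -4/5 0; -4/5 -3/5 0; 0 0 1]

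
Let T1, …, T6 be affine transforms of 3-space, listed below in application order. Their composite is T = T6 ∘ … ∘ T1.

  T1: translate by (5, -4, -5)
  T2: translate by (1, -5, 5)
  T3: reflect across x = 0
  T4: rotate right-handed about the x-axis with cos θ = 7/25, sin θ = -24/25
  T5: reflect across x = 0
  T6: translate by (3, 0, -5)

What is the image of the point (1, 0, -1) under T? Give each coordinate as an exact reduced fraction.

T1 translate by (5, -4, -5): (1, 0, -1) → (6, -4, -6)
T2 translate by (1, -5, 5): (6, -4, -6) → (7, -9, -1)
T3 reflect across x = 0: (7, -9, -1) → (-7, -9, -1)
T4 rotate right-handed about the x-axis with cos θ = 7/25, sin θ = -24/25: (-7, -9, -1) → (-7, -87/25, 209/25)
T5 reflect across x = 0: (-7, -87/25, 209/25) → (7, -87/25, 209/25)
T6 translate by (3, 0, -5): (7, -87/25, 209/25) → (10, -87/25, 84/25)

T(p) = (10, -87/25, 84/25)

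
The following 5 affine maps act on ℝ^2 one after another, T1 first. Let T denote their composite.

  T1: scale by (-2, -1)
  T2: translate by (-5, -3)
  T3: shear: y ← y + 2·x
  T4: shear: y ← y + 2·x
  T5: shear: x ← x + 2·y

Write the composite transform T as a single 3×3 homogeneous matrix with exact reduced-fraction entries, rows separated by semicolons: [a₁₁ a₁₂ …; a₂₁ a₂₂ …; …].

T1 = [-2 0 0; 0 -1 0; 0 0 1]
T2·T1 = [-2 0 -5; 0 -1 -3; 0 0 1]
T3·…·T1 = [-2 0 -5; -4 -1 -13; 0 0 1]
T4·…·T1 = [-2 0 -5; -8 -1 -23; 0 0 1]
T5·…·T1 = [-18 -2 -51; -8 -1 -23; 0 0 1]

T = [-18 -2 -51; -8 -1 -23; 0 0 1]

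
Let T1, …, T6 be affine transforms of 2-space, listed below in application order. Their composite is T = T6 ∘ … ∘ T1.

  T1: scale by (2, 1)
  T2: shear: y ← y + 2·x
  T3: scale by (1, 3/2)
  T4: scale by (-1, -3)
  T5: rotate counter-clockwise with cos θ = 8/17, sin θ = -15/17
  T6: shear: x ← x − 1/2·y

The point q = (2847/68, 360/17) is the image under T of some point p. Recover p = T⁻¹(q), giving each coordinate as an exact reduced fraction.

T1 = [2 0 0; 0 1 0; 0 0 1]
T2·T1 = [2 0 0; 4 1 0; 0 0 1]
T3·…·T1 = [2 0 0; 6 3/2 0; 0 0 1]
T4·…·T1 = [-2 0 0; -18 -9/2 0; 0 0 1]
T5·…·T1 = [-286/17 -135/34 0; -114/17 -36/17 0; 0 0 1]
T6·…·T1 = [-229/17 -99/34 0; -114/17 -36/17 0; 0 0 1]
det M = 9; M⁻¹ = [-4/17 11/34 0; 38/51 -229/153 0; 0 0 1]
M⁻¹ · (2847/68, 360/17)ᵀ = (-3, -1/2)ᵀ

p = (-3, -1/2)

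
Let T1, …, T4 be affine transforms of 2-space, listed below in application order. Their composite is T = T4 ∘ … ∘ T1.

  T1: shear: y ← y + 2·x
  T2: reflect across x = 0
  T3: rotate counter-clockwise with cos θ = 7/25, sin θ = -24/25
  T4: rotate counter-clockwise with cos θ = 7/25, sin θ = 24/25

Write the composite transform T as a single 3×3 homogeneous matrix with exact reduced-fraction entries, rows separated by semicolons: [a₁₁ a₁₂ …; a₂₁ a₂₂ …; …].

T = [-1 0 0; 2 1 0; 0 0 1]

T1 = [1 0 0; 2 1 0; 0 0 1]
T2·T1 = [-1 0 0; 2 1 0; 0 0 1]
T3·…·T1 = [41/25 24/25 0; 38/25 7/25 0; 0 0 1]
T4·…·T1 = [-1 0 0; 2 1 0; 0 0 1]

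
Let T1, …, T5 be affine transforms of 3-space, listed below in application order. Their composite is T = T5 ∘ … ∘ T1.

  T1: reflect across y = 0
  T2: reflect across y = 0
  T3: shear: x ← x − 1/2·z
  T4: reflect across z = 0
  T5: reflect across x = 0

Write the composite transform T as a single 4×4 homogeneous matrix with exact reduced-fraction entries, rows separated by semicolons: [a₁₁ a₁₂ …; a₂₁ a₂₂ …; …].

T = [-1 0 1/2 0; 0 1 0 0; 0 0 -1 0; 0 0 0 1]

T1 = [1 0 0 0; 0 -1 0 0; 0 0 1 0; 0 0 0 1]
T2·T1 = [1 0 0 0; 0 1 0 0; 0 0 1 0; 0 0 0 1]
T3·…·T1 = [1 0 -1/2 0; 0 1 0 0; 0 0 1 0; 0 0 0 1]
T4·…·T1 = [1 0 -1/2 0; 0 1 0 0; 0 0 -1 0; 0 0 0 1]
T5·…·T1 = [-1 0 1/2 0; 0 1 0 0; 0 0 -1 0; 0 0 0 1]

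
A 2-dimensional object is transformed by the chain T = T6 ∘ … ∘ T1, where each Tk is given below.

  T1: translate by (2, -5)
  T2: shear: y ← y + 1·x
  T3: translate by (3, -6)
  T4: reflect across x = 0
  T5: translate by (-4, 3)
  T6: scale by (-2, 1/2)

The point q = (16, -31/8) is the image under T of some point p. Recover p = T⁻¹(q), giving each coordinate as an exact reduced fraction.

T1 = [1 0 2; 0 1 -5; 0 0 1]
T2·T1 = [1 0 2; 1 1 -3; 0 0 1]
T3·…·T1 = [1 0 5; 1 1 -9; 0 0 1]
T4·…·T1 = [-1 0 -5; 1 1 -9; 0 0 1]
T5·…·T1 = [-1 0 -9; 1 1 -6; 0 0 1]
T6·…·T1 = [2 0 18; 1/2 1/2 -3; 0 0 1]
det M = 1; M⁻¹ = [1/2 0 -9; -1/2 2 15; 0 0 1]
M⁻¹ · (16, -31/8)ᵀ = (-1, -3/4)ᵀ

p = (-1, -3/4)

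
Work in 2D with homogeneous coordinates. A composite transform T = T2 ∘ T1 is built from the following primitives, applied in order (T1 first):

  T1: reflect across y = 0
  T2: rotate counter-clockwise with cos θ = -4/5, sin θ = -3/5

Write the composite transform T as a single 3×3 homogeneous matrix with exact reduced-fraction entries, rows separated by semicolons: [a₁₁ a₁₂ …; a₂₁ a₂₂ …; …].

T1 = [1 0 0; 0 -1 0; 0 0 1]
T2·T1 = [-4/5 -3/5 0; -3/5 4/5 0; 0 0 1]

T = [-4/5 -3/5 0; -3/5 4/5 0; 0 0 1]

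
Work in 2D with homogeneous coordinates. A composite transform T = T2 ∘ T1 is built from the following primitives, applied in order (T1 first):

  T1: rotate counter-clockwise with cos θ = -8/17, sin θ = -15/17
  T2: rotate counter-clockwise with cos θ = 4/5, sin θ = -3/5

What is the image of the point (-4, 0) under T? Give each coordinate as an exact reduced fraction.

T(p) = (308/85, 144/85)

T1 rotate counter-clockwise with cos θ = -8/17, sin θ = -15/17: (-4, 0) → (32/17, 60/17)
T2 rotate counter-clockwise with cos θ = 4/5, sin θ = -3/5: (32/17, 60/17) → (308/85, 144/85)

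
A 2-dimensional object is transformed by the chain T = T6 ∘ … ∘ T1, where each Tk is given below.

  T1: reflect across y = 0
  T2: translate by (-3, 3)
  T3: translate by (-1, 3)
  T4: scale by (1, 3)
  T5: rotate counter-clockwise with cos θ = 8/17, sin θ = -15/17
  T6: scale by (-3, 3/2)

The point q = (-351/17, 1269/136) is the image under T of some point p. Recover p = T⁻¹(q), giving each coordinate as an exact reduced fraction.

p = (7/4, 3)

T1 = [1 0 0; 0 -1 0; 0 0 1]
T2·T1 = [1 0 -3; 0 -1 3; 0 0 1]
T3·…·T1 = [1 0 -4; 0 -1 6; 0 0 1]
T4·…·T1 = [1 0 -4; 0 -3 18; 0 0 1]
T5·…·T1 = [8/17 -45/17 14; -15/17 -24/17 12; 0 0 1]
T6·…·T1 = [-24/17 135/17 -42; -45/34 -36/17 18; 0 0 1]
det M = 27/2; M⁻¹ = [-8/51 -10/17 4; 5/51 -16/153 6; 0 0 1]
M⁻¹ · (-351/17, 1269/136)ᵀ = (7/4, 3)ᵀ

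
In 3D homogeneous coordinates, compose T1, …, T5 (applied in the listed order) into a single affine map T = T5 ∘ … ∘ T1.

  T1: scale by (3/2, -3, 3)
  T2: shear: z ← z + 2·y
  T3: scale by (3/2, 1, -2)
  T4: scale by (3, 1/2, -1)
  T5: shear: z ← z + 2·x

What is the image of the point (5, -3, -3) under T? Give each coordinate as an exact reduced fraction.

T(p) = (135/4, 9/2, 171/2)

T1 scale by (3/2, -3, 3): (5, -3, -3) → (15/2, 9, -9)
T2 shear: z ← z + 2·y: (15/2, 9, -9) → (15/2, 9, 9)
T3 scale by (3/2, 1, -2): (15/2, 9, 9) → (45/4, 9, -18)
T4 scale by (3, 1/2, -1): (45/4, 9, -18) → (135/4, 9/2, 18)
T5 shear: z ← z + 2·x: (135/4, 9/2, 18) → (135/4, 9/2, 171/2)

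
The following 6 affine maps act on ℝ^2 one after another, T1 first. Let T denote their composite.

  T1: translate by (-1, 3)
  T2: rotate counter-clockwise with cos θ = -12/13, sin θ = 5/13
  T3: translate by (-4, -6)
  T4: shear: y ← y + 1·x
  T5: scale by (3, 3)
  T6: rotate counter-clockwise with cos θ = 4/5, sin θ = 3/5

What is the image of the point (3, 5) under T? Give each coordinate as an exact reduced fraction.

T1 translate by (-1, 3): (3, 5) → (2, 8)
T2 rotate counter-clockwise with cos θ = -12/13, sin θ = 5/13: (2, 8) → (-64/13, -86/13)
T3 translate by (-4, -6): (-64/13, -86/13) → (-116/13, -164/13)
T4 shear: y ← y + 1·x: (-116/13, -164/13) → (-116/13, -280/13)
T5 scale by (3, 3): (-116/13, -280/13) → (-348/13, -840/13)
T6 rotate counter-clockwise with cos θ = 4/5, sin θ = 3/5: (-348/13, -840/13) → (1128/65, -4404/65)

T(p) = (1128/65, -4404/65)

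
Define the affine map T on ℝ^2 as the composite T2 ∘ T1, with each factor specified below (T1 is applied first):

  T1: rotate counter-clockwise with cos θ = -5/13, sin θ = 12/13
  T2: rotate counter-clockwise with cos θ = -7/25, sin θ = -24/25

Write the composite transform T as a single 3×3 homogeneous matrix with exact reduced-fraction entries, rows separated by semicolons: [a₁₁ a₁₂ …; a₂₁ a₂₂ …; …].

T1 = [-5/13 -12/13 0; 12/13 -5/13 0; 0 0 1]
T2·T1 = [323/325 -36/325 0; 36/325 323/325 0; 0 0 1]

T = [323/325 -36/325 0; 36/325 323/325 0; 0 0 1]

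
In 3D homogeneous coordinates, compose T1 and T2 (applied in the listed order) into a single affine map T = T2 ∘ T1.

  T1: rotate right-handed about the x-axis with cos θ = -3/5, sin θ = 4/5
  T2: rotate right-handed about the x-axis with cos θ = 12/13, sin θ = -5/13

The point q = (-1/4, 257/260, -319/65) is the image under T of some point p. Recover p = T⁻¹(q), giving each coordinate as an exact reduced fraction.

T1 = [1 0 0 0; 0 -3/5 -4/5 0; 0 4/5 -3/5 0; 0 0 0 1]
T2·T1 = [1 0 0 0; 0 -16/65 -63/65 0; 0 63/65 -16/65 0; 0 0 0 1]
det M = 1; M⁻¹ = [1 0 0 0; 0 -16/65 63/65 0; 0 -63/65 -16/65 0; 0 0 0 1]
M⁻¹ · (-1/4, 257/260, -319/65)ᵀ = (-1/4, -5, 1/4)ᵀ

p = (-1/4, -5, 1/4)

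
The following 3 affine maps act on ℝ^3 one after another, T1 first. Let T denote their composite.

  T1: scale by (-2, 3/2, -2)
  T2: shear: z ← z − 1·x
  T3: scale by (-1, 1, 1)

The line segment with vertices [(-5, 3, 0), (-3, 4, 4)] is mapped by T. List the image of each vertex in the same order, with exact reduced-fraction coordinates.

image vertices: (-10, 9/2, -10), (-6, 6, -14)

T1 scale by (-2, 3/2, -2): (-5, 3, 0) → (10, 9/2, 0); (-3, 4, 4) → (6, 6, -8)
T2 shear: z ← z − 1·x: (10, 9/2, 0) → (10, 9/2, -10); (6, 6, -8) → (6, 6, -14)
T3 scale by (-1, 1, 1): (10, 9/2, -10) → (-10, 9/2, -10); (6, 6, -14) → (-6, 6, -14)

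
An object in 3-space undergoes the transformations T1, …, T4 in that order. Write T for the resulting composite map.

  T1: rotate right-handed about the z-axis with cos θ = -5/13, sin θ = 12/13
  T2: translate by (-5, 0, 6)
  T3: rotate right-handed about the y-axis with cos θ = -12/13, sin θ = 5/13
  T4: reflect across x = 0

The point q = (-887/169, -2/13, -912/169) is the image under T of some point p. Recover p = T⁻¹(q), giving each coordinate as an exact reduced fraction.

T1 = [-5/13 -12/13 0 0; 12/13 -5/13 0 0; 0 0 1 0; 0 0 0 1]
T2·T1 = [-5/13 -12/13 0 -5; 12/13 -5/13 0 0; 0 0 1 6; 0 0 0 1]
T3·…·T1 = [60/169 144/169 5/13 90/13; 12/13 -5/13 0 0; 25/169 60/169 -12/13 -47/13; 0 0 0 1]
T4·…·T1 = [-60/169 -144/169 -5/13 -90/13; 12/13 -5/13 0 0; 25/169 60/169 -12/13 -47/13; 0 0 0 1]
det M = -1; M⁻¹ = [-60/169 12/13 25/169 -25/13; -144/169 -5/13 60/169 -60/13; -5/13 0 -12/13 -6; 0 0 0 1]
M⁻¹ · (-887/169, -2/13, -912/169)ᵀ = (-1, -2, 1)ᵀ

p = (-1, -2, 1)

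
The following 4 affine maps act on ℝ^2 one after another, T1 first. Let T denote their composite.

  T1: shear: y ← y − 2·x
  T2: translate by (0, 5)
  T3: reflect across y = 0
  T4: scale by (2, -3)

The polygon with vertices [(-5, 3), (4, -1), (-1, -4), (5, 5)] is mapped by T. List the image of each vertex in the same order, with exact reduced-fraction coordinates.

image vertices: (-10, 54), (8, -12), (-2, 9), (10, 0)

T1 shear: y ← y − 2·x: (-5, 3) → (-5, 13); (4, -1) → (4, -9); (-1, -4) → (-1, -2); (5, 5) → (5, -5)
T2 translate by (0, 5): (-5, 13) → (-5, 18); (4, -9) → (4, -4); (-1, -2) → (-1, 3); (5, -5) → (5, 0)
T3 reflect across y = 0: (-5, 18) → (-5, -18); (4, -4) → (4, 4); (-1, 3) → (-1, -3); (5, 0) → (5, 0)
T4 scale by (2, -3): (-5, -18) → (-10, 54); (4, 4) → (8, -12); (-1, -3) → (-2, 9); (5, 0) → (10, 0)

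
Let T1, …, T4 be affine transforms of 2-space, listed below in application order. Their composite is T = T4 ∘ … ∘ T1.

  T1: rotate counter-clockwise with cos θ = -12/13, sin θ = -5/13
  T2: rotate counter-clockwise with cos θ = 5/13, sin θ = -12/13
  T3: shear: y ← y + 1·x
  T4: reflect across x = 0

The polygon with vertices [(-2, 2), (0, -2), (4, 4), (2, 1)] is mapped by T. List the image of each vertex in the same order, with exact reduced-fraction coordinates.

image vertices: (-2/169, -476/169), (-238/169, 478/169), (956/169, -960/169), (359/169, -241/169)

T1 rotate counter-clockwise with cos θ = -12/13, sin θ = -5/13: (-2, 2) → (34/13, -14/13); (0, -2) → (-10/13, 24/13); (4, 4) → (-28/13, -68/13); (2, 1) → (-19/13, -22/13)
T2 rotate counter-clockwise with cos θ = 5/13, sin θ = -12/13: (34/13, -14/13) → (2/169, -478/169); (-10/13, 24/13) → (238/169, 240/169); (-28/13, -68/13) → (-956/169, -4/169); (-19/13, -22/13) → (-359/169, 118/169)
T3 shear: y ← y + 1·x: (2/169, -478/169) → (2/169, -476/169); (238/169, 240/169) → (238/169, 478/169); (-956/169, -4/169) → (-956/169, -960/169); (-359/169, 118/169) → (-359/169, -241/169)
T4 reflect across x = 0: (2/169, -476/169) → (-2/169, -476/169); (238/169, 478/169) → (-238/169, 478/169); (-956/169, -960/169) → (956/169, -960/169); (-359/169, -241/169) → (359/169, -241/169)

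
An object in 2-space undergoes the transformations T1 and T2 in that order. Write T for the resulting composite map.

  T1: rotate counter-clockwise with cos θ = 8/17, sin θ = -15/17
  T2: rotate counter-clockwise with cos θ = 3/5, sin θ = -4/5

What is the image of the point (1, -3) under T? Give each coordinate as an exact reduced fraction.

T(p) = (-267/85, 31/85)

T1 rotate counter-clockwise with cos θ = 8/17, sin θ = -15/17: (1, -3) → (-37/17, -39/17)
T2 rotate counter-clockwise with cos θ = 3/5, sin θ = -4/5: (-37/17, -39/17) → (-267/85, 31/85)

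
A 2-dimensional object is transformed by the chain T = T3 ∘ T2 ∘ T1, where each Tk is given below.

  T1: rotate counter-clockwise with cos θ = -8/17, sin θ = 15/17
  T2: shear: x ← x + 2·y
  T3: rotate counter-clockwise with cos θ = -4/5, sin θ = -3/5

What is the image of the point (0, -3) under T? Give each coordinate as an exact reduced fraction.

T1 rotate counter-clockwise with cos θ = -8/17, sin θ = 15/17: (0, -3) → (45/17, 24/17)
T2 shear: x ← x + 2·y: (45/17, 24/17) → (93/17, 24/17)
T3 rotate counter-clockwise with cos θ = -4/5, sin θ = -3/5: (93/17, 24/17) → (-60/17, -75/17)

T(p) = (-60/17, -75/17)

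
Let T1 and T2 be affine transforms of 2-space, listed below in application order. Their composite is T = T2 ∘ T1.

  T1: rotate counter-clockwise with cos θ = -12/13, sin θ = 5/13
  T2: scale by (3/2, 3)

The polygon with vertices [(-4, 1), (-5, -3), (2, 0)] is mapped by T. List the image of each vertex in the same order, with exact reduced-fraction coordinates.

image vertices: (129/26, -96/13), (225/26, 33/13), (-36/13, 30/13)

T1 rotate counter-clockwise with cos θ = -12/13, sin θ = 5/13: (-4, 1) → (43/13, -32/13); (-5, -3) → (75/13, 11/13); (2, 0) → (-24/13, 10/13)
T2 scale by (3/2, 3): (43/13, -32/13) → (129/26, -96/13); (75/13, 11/13) → (225/26, 33/13); (-24/13, 10/13) → (-36/13, 30/13)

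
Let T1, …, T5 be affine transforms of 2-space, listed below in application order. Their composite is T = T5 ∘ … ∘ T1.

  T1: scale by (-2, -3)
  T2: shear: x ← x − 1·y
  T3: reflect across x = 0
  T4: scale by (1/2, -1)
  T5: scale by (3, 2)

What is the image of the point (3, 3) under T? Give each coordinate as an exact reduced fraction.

T1 scale by (-2, -3): (3, 3) → (-6, -9)
T2 shear: x ← x − 1·y: (-6, -9) → (3, -9)
T3 reflect across x = 0: (3, -9) → (-3, -9)
T4 scale by (1/2, -1): (-3, -9) → (-3/2, 9)
T5 scale by (3, 2): (-3/2, 9) → (-9/2, 18)

T(p) = (-9/2, 18)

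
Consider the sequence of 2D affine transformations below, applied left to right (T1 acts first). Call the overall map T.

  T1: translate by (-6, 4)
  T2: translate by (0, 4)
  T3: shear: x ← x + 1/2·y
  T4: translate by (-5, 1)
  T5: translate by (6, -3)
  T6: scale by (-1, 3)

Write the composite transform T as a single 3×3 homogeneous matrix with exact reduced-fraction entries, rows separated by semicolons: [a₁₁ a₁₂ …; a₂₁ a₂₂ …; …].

T = [-1 -1/2 1; 0 3 18; 0 0 1]

T1 = [1 0 -6; 0 1 4; 0 0 1]
T2·T1 = [1 0 -6; 0 1 8; 0 0 1]
T3·…·T1 = [1 1/2 -2; 0 1 8; 0 0 1]
T4·…·T1 = [1 1/2 -7; 0 1 9; 0 0 1]
T5·…·T1 = [1 1/2 -1; 0 1 6; 0 0 1]
T6·…·T1 = [-1 -1/2 1; 0 3 18; 0 0 1]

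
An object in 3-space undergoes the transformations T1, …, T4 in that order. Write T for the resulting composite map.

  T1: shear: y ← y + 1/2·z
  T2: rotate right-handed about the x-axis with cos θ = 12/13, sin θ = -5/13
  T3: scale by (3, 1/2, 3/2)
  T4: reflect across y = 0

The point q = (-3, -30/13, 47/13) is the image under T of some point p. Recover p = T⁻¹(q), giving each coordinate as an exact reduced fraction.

p = (-1, 4/3, 4)

T1 = [1 0 0 0; 0 1 1/2 0; 0 0 1 0; 0 0 0 1]
T2·T1 = [1 0 0 0; 0 12/13 11/13 0; 0 -5/13 19/26 0; 0 0 0 1]
T3·…·T1 = [3 0 0 0; 0 6/13 11/26 0; 0 -15/26 57/52 0; 0 0 0 1]
T4·…·T1 = [3 0 0 0; 0 -6/13 -11/26 0; 0 -15/26 57/52 0; 0 0 0 1]
det M = -9/4; M⁻¹ = [1/3 0 0 0; 0 -19/13 -22/39 0; 0 -10/13 8/13 0; 0 0 0 1]
M⁻¹ · (-3, -30/13, 47/13)ᵀ = (-1, 4/3, 4)ᵀ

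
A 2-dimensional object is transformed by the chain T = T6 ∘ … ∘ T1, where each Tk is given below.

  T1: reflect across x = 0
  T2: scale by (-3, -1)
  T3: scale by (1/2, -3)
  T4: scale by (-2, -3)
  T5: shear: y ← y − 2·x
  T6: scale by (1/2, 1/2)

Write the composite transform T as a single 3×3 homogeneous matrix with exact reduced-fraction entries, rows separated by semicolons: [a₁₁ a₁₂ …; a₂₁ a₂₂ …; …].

T = [-3/2 0 0; 3 -9/2 0; 0 0 1]

T1 = [-1 0 0; 0 1 0; 0 0 1]
T2·T1 = [3 0 0; 0 -1 0; 0 0 1]
T3·…·T1 = [3/2 0 0; 0 3 0; 0 0 1]
T4·…·T1 = [-3 0 0; 0 -9 0; 0 0 1]
T5·…·T1 = [-3 0 0; 6 -9 0; 0 0 1]
T6·…·T1 = [-3/2 0 0; 3 -9/2 0; 0 0 1]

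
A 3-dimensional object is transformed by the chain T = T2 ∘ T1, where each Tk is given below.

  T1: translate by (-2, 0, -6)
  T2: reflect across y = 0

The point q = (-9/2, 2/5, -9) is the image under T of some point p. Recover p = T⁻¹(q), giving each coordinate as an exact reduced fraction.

p = (-5/2, -2/5, -3)

T1 = [1 0 0 -2; 0 1 0 0; 0 0 1 -6; 0 0 0 1]
T2·T1 = [1 0 0 -2; 0 -1 0 0; 0 0 1 -6; 0 0 0 1]
det M = -1; M⁻¹ = [1 0 0 2; 0 -1 0 0; 0 0 1 6; 0 0 0 1]
M⁻¹ · (-9/2, 2/5, -9)ᵀ = (-5/2, -2/5, -3)ᵀ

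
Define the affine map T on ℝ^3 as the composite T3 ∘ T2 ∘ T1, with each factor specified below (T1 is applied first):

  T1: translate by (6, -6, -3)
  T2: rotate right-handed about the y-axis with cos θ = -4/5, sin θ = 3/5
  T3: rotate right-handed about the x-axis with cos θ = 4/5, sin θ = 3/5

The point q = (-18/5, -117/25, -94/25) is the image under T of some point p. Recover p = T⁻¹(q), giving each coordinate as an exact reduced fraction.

p = (-3, 0, 1)

T1 = [1 0 0 6; 0 1 0 -6; 0 0 1 -3; 0 0 0 1]
T2·T1 = [-4/5 0 3/5 -33/5; 0 1 0 -6; -3/5 0 -4/5 -6/5; 0 0 0 1]
T3·…·T1 = [-4/5 0 3/5 -33/5; 9/25 4/5 12/25 -102/25; -12/25 3/5 -16/25 -114/25; 0 0 0 1]
det M = 1; M⁻¹ = [-4/5 9/25 -12/25 -6; 0 4/5 3/5 6; 3/5 12/25 -16/25 3; 0 0 0 1]
M⁻¹ · (-18/5, -117/25, -94/25)ᵀ = (-3, 0, 1)ᵀ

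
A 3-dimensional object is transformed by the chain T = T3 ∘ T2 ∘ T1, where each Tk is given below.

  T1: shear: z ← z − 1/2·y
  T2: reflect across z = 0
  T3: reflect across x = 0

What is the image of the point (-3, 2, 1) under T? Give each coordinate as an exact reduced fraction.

T(p) = (3, 2, 0)

T1 shear: z ← z − 1/2·y: (-3, 2, 1) → (-3, 2, 0)
T2 reflect across z = 0: (-3, 2, 0) → (-3, 2, 0)
T3 reflect across x = 0: (-3, 2, 0) → (3, 2, 0)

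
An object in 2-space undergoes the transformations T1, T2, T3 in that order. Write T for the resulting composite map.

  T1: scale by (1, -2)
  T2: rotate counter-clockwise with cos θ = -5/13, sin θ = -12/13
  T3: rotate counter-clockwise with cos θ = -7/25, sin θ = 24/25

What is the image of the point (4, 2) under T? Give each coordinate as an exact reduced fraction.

T1 scale by (1, -2): (4, 2) → (4, -4)
T2 rotate counter-clockwise with cos θ = -5/13, sin θ = -12/13: (4, -4) → (-68/13, -28/13)
T3 rotate counter-clockwise with cos θ = -7/25, sin θ = 24/25: (-68/13, -28/13) → (1148/325, -1436/325)

T(p) = (1148/325, -1436/325)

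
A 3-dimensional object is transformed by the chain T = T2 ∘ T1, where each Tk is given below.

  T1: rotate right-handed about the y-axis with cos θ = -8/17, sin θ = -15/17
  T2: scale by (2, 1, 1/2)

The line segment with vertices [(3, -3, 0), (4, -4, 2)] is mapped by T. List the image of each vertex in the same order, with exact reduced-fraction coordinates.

image vertices: (-48/17, -3, 45/34), (-124/17, -4, 22/17)

T1 rotate right-handed about the y-axis with cos θ = -8/17, sin θ = -15/17: (3, -3, 0) → (-24/17, -3, 45/17); (4, -4, 2) → (-62/17, -4, 44/17)
T2 scale by (2, 1, 1/2): (-24/17, -3, 45/17) → (-48/17, -3, 45/34); (-62/17, -4, 44/17) → (-124/17, -4, 22/17)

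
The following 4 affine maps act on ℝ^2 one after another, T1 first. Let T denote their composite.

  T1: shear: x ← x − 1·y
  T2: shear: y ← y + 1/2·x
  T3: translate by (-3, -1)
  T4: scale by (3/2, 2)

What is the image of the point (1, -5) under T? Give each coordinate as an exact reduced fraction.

T(p) = (9/2, -6)

T1 shear: x ← x − 1·y: (1, -5) → (6, -5)
T2 shear: y ← y + 1/2·x: (6, -5) → (6, -2)
T3 translate by (-3, -1): (6, -2) → (3, -3)
T4 scale by (3/2, 2): (3, -3) → (9/2, -6)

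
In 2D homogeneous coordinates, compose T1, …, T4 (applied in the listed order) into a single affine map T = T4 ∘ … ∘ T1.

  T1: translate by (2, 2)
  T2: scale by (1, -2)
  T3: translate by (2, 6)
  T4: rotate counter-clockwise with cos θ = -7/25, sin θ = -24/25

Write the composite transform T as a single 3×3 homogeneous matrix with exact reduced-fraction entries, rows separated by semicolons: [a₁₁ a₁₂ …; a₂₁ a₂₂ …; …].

T1 = [1 0 2; 0 1 2; 0 0 1]
T2·T1 = [1 0 2; 0 -2 -4; 0 0 1]
T3·…·T1 = [1 0 4; 0 -2 2; 0 0 1]
T4·…·T1 = [-7/25 -48/25 4/5; -24/25 14/25 -22/5; 0 0 1]

T = [-7/25 -48/25 4/5; -24/25 14/25 -22/5; 0 0 1]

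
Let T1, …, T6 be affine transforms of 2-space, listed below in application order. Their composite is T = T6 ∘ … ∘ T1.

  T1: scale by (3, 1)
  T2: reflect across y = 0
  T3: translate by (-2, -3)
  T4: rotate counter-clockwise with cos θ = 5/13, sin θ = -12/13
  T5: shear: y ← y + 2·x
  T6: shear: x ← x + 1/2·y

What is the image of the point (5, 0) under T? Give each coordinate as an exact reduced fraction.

T1 scale by (3, 1): (5, 0) → (15, 0)
T2 reflect across y = 0: (15, 0) → (15, 0)
T3 translate by (-2, -3): (15, 0) → (13, -3)
T4 rotate counter-clockwise with cos θ = 5/13, sin θ = -12/13: (13, -3) → (29/13, -171/13)
T5 shear: y ← y + 2·x: (29/13, -171/13) → (29/13, -113/13)
T6 shear: x ← x + 1/2·y: (29/13, -113/13) → (-55/26, -113/13)

T(p) = (-55/26, -113/13)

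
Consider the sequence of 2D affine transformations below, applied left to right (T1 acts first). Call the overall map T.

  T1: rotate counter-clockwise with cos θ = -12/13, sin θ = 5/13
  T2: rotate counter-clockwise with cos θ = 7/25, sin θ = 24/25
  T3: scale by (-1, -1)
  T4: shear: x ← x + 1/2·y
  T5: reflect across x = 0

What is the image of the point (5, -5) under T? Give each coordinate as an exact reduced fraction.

T(p) = (-963/130, 49/65)

T1 rotate counter-clockwise with cos θ = -12/13, sin θ = 5/13: (5, -5) → (-35/13, 85/13)
T2 rotate counter-clockwise with cos θ = 7/25, sin θ = 24/25: (-35/13, 85/13) → (-457/65, -49/65)
T3 scale by (-1, -1): (-457/65, -49/65) → (457/65, 49/65)
T4 shear: x ← x + 1/2·y: (457/65, 49/65) → (963/130, 49/65)
T5 reflect across x = 0: (963/130, 49/65) → (-963/130, 49/65)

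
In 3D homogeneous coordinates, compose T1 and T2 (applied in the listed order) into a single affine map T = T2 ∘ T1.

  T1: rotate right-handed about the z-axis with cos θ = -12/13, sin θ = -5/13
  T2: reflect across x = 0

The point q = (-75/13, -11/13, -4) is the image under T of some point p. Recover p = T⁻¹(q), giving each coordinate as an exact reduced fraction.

T1 = [-12/13 5/13 0 0; -5/13 -12/13 0 0; 0 0 1 0; 0 0 0 1]
T2·T1 = [12/13 -5/13 0 0; -5/13 -12/13 0 0; 0 0 1 0; 0 0 0 1]
det M = -1; M⁻¹ = [12/13 -5/13 0 0; -5/13 -12/13 0 0; 0 0 1 0; 0 0 0 1]
M⁻¹ · (-75/13, -11/13, -4)ᵀ = (-5, 3, -4)ᵀ

p = (-5, 3, -4)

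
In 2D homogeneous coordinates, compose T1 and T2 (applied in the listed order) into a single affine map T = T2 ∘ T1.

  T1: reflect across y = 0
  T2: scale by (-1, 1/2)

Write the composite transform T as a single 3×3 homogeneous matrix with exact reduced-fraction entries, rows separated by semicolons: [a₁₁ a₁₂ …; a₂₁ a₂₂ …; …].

T = [-1 0 0; 0 -1/2 0; 0 0 1]

T1 = [1 0 0; 0 -1 0; 0 0 1]
T2·T1 = [-1 0 0; 0 -1/2 0; 0 0 1]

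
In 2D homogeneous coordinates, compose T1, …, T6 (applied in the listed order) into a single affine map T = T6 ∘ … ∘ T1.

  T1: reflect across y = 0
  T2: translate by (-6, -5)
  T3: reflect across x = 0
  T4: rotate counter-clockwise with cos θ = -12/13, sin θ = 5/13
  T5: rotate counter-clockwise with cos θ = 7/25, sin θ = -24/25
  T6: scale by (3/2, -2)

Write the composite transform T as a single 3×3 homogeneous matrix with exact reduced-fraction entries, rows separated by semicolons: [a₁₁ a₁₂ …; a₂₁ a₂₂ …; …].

T1 = [1 0 0; 0 -1 0; 0 0 1]
T2·T1 = [1 0 -6; 0 -1 -5; 0 0 1]
T3·…·T1 = [-1 0 6; 0 -1 -5; 0 0 1]
T4·…·T1 = [12/13 5/13 -47/13; -5/13 12/13 90/13; 0 0 1]
T5·…·T1 = [-36/325 323/325 1831/325; -323/325 -36/325 1758/325; 0 0 1]
T6·…·T1 = [-54/325 969/650 5493/650; 646/325 72/325 -3516/325; 0 0 1]

T = [-54/325 969/650 5493/650; 646/325 72/325 -3516/325; 0 0 1]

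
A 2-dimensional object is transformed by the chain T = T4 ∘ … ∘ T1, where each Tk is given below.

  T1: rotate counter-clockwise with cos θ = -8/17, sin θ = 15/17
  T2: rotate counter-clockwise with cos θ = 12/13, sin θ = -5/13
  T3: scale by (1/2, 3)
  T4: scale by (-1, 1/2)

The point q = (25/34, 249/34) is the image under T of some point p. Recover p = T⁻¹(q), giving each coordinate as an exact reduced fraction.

T1 = [-8/17 -15/17 0; 15/17 -8/17 0; 0 0 1]
T2·T1 = [-21/221 -220/221 0; 220/221 -21/221 0; 0 0 1]
T3·…·T1 = [-21/442 -110/221 0; 660/221 -63/221 0; 0 0 1]
T4·…·T1 = [21/442 110/221 0; 330/221 -63/442 0; 0 0 1]
det M = -3/4; M⁻¹ = [42/221 440/663 0; 440/221 -14/221 0; 0 0 1]
M⁻¹ · (25/34, 249/34)ᵀ = (5, 1)ᵀ

p = (5, 1)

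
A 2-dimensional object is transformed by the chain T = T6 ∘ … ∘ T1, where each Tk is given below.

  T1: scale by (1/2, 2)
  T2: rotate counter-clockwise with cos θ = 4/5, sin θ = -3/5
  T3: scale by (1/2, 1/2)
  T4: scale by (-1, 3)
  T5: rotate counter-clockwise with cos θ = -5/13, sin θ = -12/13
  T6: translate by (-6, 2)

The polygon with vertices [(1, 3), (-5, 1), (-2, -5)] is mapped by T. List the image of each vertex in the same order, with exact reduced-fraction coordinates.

image vertices: (1, 5/4), (-121/65, -41/260), (-1141/65, 407/130)

T1 scale by (1/2, 2): (1, 3) → (1/2, 6); (-5, 1) → (-5/2, 2); (-2, -5) → (-1, -10)
T2 rotate counter-clockwise with cos θ = 4/5, sin θ = -3/5: (1/2, 6) → (4, 9/2); (-5/2, 2) → (-4/5, 31/10); (-1, -10) → (-34/5, -37/5)
T3 scale by (1/2, 1/2): (4, 9/2) → (2, 9/4); (-4/5, 31/10) → (-2/5, 31/20); (-34/5, -37/5) → (-17/5, -37/10)
T4 scale by (-1, 3): (2, 9/4) → (-2, 27/4); (-2/5, 31/20) → (2/5, 93/20); (-17/5, -37/10) → (17/5, -111/10)
T5 rotate counter-clockwise with cos θ = -5/13, sin θ = -12/13: (-2, 27/4) → (7, -3/4); (2/5, 93/20) → (269/65, -561/260); (17/5, -111/10) → (-751/65, 147/130)
T6 translate by (-6, 2): (7, -3/4) → (1, 5/4); (269/65, -561/260) → (-121/65, -41/260); (-751/65, 147/130) → (-1141/65, 407/130)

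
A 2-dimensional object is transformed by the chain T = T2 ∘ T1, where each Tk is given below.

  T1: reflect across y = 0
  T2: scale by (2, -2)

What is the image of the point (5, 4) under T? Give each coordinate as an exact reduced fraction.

T1 reflect across y = 0: (5, 4) → (5, -4)
T2 scale by (2, -2): (5, -4) → (10, 8)

T(p) = (10, 8)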